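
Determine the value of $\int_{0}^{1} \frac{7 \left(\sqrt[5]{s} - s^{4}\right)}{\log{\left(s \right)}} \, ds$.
$- \log{\left(\frac{6103515625}{279936} \right)}$

Introduce a parameter $a$ in the exponent: let $I(a) = \int_{0}^{1} \frac{7 \left(\sqrt[5]{s} - s^{a}\right)}{\log{\left(s \right)}} \, ds$.

Since $\dfrac{\partial}{\partial a}\,s^{a} = s^{a} \ln s$, the $\ln s$ in the denominator cancels and
$$\frac{dI}{da} = \int_{0}^{1} -7 s^{a} \, ds = -7 \left[\frac{s^{a+1}}{a+1}\right]_0^1 = - \frac{7}{a + 1}.$$

Integrating with respect to $a$ gives $I(a) = - \log{\left(\frac{78125 \left(a + 1\right)^{7}}{279936} \right)} + C$.

At $a = \frac{1}{5}$ the integrand is identically $0$, so $I(\frac{1}{5}) = 0$. The closed form gives $0$, hence $C = 0$.

Setting $a = 4$:
$$I = - \log{\left(\frac{6103515625}{279936} \right)}.$$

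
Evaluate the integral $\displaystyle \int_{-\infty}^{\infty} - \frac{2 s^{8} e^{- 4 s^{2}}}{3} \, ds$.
$- \frac{35 \sqrt{\pi}}{4096}$

Start from the elementary integral
$$J(a) = \int_{-\infty}^{\infty} - \frac{2 e^{- a s^{2}}}{3} \, ds = - \frac{2 \sqrt{\pi}}{3 \sqrt{a}}.$$

Differentiating under the integral sign brings down a factor of $(-s^2)$:
$$\frac{dJ}{da} = \int_{-\infty}^{\infty} \frac{2 s^{2} e^{- a s^{2}}}{3} \, ds = \frac{\sqrt{\pi}}{3 a^{\frac{3}{2}}}.$$

Repeating $4$ times in total — each differentiation brings down another $(-s^2)$ — gives
$$\frac{d^{4}J}{da^{4}} = \int_{-\infty}^{\infty} - \frac{2 s^{8} e^{- a s^{2}}}{3} \, ds = - \frac{35 \sqrt{\pi}}{8 a^{\frac{9}{2}}},$$
and the integrand here is exactly the target integrand, so $I = - \frac{35 \sqrt{\pi}}{8 a^{\frac{9}{2}}}$.

Setting $a = 4$:
$$I = - \frac{35 \sqrt{\pi}}{4096}.$$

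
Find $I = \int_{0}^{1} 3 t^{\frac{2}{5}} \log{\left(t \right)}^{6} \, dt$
$\frac{168750000}{823543}$

Consider the simpler parametrised integral
$$J(a) = \int_{0}^{1} 3 t^{a} \, dt = \frac{3}{a + 1}.$$

Differentiating under the integral sign brings down a factor of $\ln t$:
$$\frac{dJ}{da} = \int_{0}^{1} 3 t^{a} \log{\left(t \right)} \, dt = - \frac{3}{\left(a + 1\right)^{2}}.$$

Repeating $6$ times in total — each differentiation brings down another $\ln t$ — gives
$$\frac{d^{6}J}{da^{6}} = \int_{0}^{1} 3 t^{a} \log{\left(t \right)}^{6} \, dt = \frac{2160}{\left(a + 1\right)^{7}},$$
and the integrand here is exactly the target integrand, so $I = \frac{2160}{\left(a + 1\right)^{7}}$.

Setting $a = \frac{2}{5}$:
$$I = \frac{168750000}{823543}.$$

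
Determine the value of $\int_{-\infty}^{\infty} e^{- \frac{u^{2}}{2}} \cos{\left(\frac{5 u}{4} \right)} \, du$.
$\frac{\sqrt{2} \sqrt{\pi}}{e^{\frac{25}{32}}}$

Define $I(b) = \int_{-\infty}^{\infty} e^{- \frac{u^{2}}{2}} \cos{\left(b u \right)} \, du$.

Differentiating under the integral sign,
$$I'(b) = \int_{-\infty}^{\infty} - u e^{- \frac{u^{2}}{2}} \sin{\left(b u \right)} \, du.$$

Integrate $\int_{-\infty}^{\infty} u \sin(b u)\, e^{- \frac{u^{2}}{2}}\, du$ by parts with $w = \sin(b u)$ and $dv = u\, e^{- \frac{u^{2}}{2}}\, du$, giving $v = - e^{- \frac{u^{2}}{2}}$. The boundary term vanishes and
$$\int_{-\infty}^{\infty} u \sin(b u)\, e^{- \frac{u^{2}}{2}}\, du = b \int_{-\infty}^{\infty} \cos(b u)\, e^{- \frac{u^{2}}{2}}\, du,$$
so $I'(b) = - b\, I(b)$.

This is a separable first-order ODE; solving with the initial condition $I(0) = \int_{-\infty}^{\infty} e^{- \frac{u^{2}}{2}}\,du = \sqrt{2} \sqrt{\pi}$ gives
$$I(b) = \sqrt{2} \sqrt{\pi} e^{- \frac{b^{2}}{2}}.$$

Setting $b = \frac{5}{4}$:
$$I = \frac{\sqrt{2} \sqrt{\pi}}{e^{\frac{25}{32}}}.$$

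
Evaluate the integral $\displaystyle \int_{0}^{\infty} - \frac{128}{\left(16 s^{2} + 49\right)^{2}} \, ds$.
$- \frac{8 \pi}{343}$

Begin with the known result
$$J(a) = \int_{0}^{\infty} - \frac{1}{2 \left(a^{2} + s^{2}\right)} \, ds = - \frac{\pi}{4 a}.$$

Differentiating under the integral sign with respect to $a$,
$$\frac{dJ}{da} = \int_{0}^{\infty} \frac{a}{\left(a^{2} + s^{2}\right)^{2}} \, ds = \frac{\pi}{4 a^{2}},$$
so $\int_{0}^{\infty} - \frac{1}{2 \left(a^{2} + s^{2}\right)^{2}} \, ds = - \frac{\pi}{8 a^{3}}$.

Setting $a = \frac{7}{4}$:
$$I = - \frac{8 \pi}{343}.$$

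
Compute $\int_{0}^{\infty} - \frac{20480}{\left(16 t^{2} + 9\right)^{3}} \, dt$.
$- \frac{320 \pi}{81}$

Start from the standard arctangent integral
$$J(a) = \int_{0}^{\infty} - \frac{5}{a^{2} + t^{2}} \, dt = - \frac{5 \pi}{2 a}.$$

Differentiating under the integral sign with respect to $a$,
$$\frac{dJ}{da} = \int_{0}^{\infty} \frac{10 a}{\left(a^{2} + t^{2}\right)^{2}} \, dt = \frac{5 \pi}{2 a^{2}},$$
so $\int_{0}^{\infty} - \frac{5}{\left(a^{2} + t^{2}\right)^{2}} \, dt = - \frac{5 \pi}{4 a^{3}}$.

Repeating — each differentiation of $1/(t^2+a^2)^j$ produces $-2ja/(t^2+a^2)^{j+1}$ — and dividing through by $-2ja$ at each step yields, after $2$ differentiations in total,
$$\int_{0}^{\infty} - \frac{5}{\left(a^{2} + t^{2}\right)^{3}} \, dt = - \frac{15 \pi}{16 a^{5}}.$$

Setting $a = \frac{3}{4}$:
$$I = - \frac{320 \pi}{81}.$$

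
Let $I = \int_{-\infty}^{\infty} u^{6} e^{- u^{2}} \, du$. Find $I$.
$\frac{15 \sqrt{\pi}}{8}$

Begin with the known integral
$$J(a) = \int_{-\infty}^{\infty} e^{- a u^{2}} \, du = \frac{\sqrt{\pi}}{\sqrt{a}}.$$

Differentiating under the integral sign brings down a factor of $(-u^2)$:
$$\frac{dJ}{da} = \int_{-\infty}^{\infty} - u^{2} e^{- a u^{2}} \, du = - \frac{\sqrt{\pi}}{2 a^{\frac{3}{2}}}.$$

Repeating $3$ times in total — each differentiation brings down another $(-u^2)$ — gives
$$\frac{d^{3}J}{da^{3}} = \int_{-\infty}^{\infty} - u^{6} e^{- a u^{2}} \, du = - \frac{15 \sqrt{\pi}}{8 a^{\frac{7}{2}}},$$
and the integrand here is $(-1)^{3}$ times the target integrand, so $I = (-1)^{3}\,\frac{d^{3}J}{da^{3}} = \frac{15 \sqrt{\pi}}{8 a^{\frac{7}{2}}}$.

Setting $a = 1$:
$$I = \frac{15 \sqrt{\pi}}{8}.$$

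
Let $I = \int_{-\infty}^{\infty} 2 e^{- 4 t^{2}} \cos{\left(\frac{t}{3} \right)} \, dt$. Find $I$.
$\frac{\sqrt{\pi}}{e^{\frac{1}{144}}}$

Let $b$ denote the cosine frequency and define $I(b) = \int_{-\infty}^{\infty} 2 e^{- 4 t^{2}} \cos{\left(b t \right)} \, dt$.

Differentiating under the integral sign,
$$I'(b) = \int_{-\infty}^{\infty} - 2 t e^{- 4 t^{2}} \sin{\left(b t \right)} \, dt.$$

Integrate $\int_{-\infty}^{\infty} t \sin(b t)\, e^{- 4 t^{2}}\, dt$ by parts with $u = \sin(b t)$ and $dv = t\, e^{- 4 t^{2}}\, dt$, giving $v = - \frac{e^{- 4 t^{2}}}{8}$. The boundary term vanishes and
$$\int_{-\infty}^{\infty} t \sin(b t)\, e^{- 4 t^{2}}\, dt = \frac{b}{8} \int_{-\infty}^{\infty} \cos(b t)\, e^{- 4 t^{2}}\, dt,$$
so $I'(b) = - \frac{b}{8}\, I(b)$.

This is a separable first-order ODE; solving with the initial condition $I(0) = \int_{-\infty}^{\infty} 2 e^{- 4 t^{2}}\,dt = \sqrt{\pi}$ gives
$$I(b) = \sqrt{\pi} e^{- \frac{b^{2}}{16}}.$$

Setting $b = \frac{1}{3}$:
$$I = \frac{\sqrt{\pi}}{e^{\frac{1}{144}}}.$$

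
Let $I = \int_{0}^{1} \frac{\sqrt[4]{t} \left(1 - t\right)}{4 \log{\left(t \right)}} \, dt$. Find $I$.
$- \frac{\log{\left(3 \right)}}{2} + \frac{\log{\left(5 \right)}}{4}$

Introduce a parameter $a$ in the exponent: let $I(a) = \int_{0}^{1} \frac{- t^{\frac{5}{4}} + t^{a}}{4 \log{\left(t \right)}} \, dt$.

Since $\dfrac{\partial}{\partial a}\,t^{a} = t^{a} \ln t$, the $\ln t$ in the denominator cancels and
$$\frac{dI}{da} = \int_{0}^{1} \frac{1}{4} t^{a} \, dt = \frac{1}{4} \left[\frac{t^{a+1}}{a+1}\right]_0^1 = \frac{1}{4 \left(a + 1\right)}.$$

Integrating with respect to $a$ gives $I(a) = \log{\left(\frac{\sqrt{6} \sqrt[4]{a + 1}}{3} \right)} + C$.

At $a = \frac{5}{4}$ the integrand is identically $0$, so $I(\frac{5}{4}) = 0$. The closed form gives $0$, hence $C = 0$.

Setting $a = \frac{1}{4}$:
$$I = - \frac{\log{\left(3 \right)}}{2} + \frac{\log{\left(5 \right)}}{4}.$$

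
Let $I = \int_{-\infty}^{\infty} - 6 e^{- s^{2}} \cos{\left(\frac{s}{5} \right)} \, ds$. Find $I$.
$- \frac{6 \sqrt{\pi}}{e^{\frac{1}{100}}}$

Treat the cosine frequency as a parameter and define $I(b) = \int_{-\infty}^{\infty} - 6 e^{- s^{2}} \cos{\left(b s \right)} \, ds$.

Differentiating under the integral sign,
$$I'(b) = \int_{-\infty}^{\infty} 6 s e^{- s^{2}} \sin{\left(b s \right)} \, ds.$$

Integrate $\int_{-\infty}^{\infty} s \sin(b s)\, e^{- s^{2}}\, ds$ by parts with $u = \sin(b s)$ and $dv = s\, e^{- s^{2}}\, ds$, giving $v = - \frac{e^{- s^{2}}}{2}$. The boundary term vanishes and
$$\int_{-\infty}^{\infty} s \sin(b s)\, e^{- s^{2}}\, ds = \frac{b}{2} \int_{-\infty}^{\infty} \cos(b s)\, e^{- s^{2}}\, ds,$$
so $I'(b) = - \frac{b}{2}\, I(b)$.

This is a separable first-order ODE; solving with the initial condition $I(0) = \int_{-\infty}^{\infty} - 6 e^{- s^{2}}\,ds = - 6 \sqrt{\pi}$ gives
$$I(b) = - 6 \sqrt{\pi} e^{- \frac{b^{2}}{4}}.$$

Setting $b = \frac{1}{5}$:
$$I = - \frac{6 \sqrt{\pi}}{e^{\frac{1}{100}}}.$$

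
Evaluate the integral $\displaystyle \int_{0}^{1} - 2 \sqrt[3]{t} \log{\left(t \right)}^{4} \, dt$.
$- \frac{729}{64}$

Consider the simpler parametrised integral
$$J(a) = \int_{0}^{1} - 2 t^{a} \, dt = - \frac{2}{a + 1}.$$

Differentiating under the integral sign brings down a factor of $\ln t$:
$$\frac{dJ}{da} = \int_{0}^{1} - 2 t^{a} \log{\left(t \right)} \, dt = \frac{2}{\left(a + 1\right)^{2}}.$$

Repeating $4$ times in total — each differentiation brings down another $\ln t$ — gives
$$\frac{d^{4}J}{da^{4}} = \int_{0}^{1} - 2 t^{a} \log{\left(t \right)}^{4} \, dt = - \frac{48}{\left(a + 1\right)^{5}},$$
and the integrand here is exactly the target integrand, so $I = - \frac{48}{\left(a + 1\right)^{5}}$.

Setting $a = \frac{1}{3}$:
$$I = - \frac{729}{64}.$$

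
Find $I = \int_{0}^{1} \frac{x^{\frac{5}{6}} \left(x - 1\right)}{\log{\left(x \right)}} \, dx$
$- \log{\left(11 \right)} + \log{\left(17 \right)}$

Replace the exponent $\frac{5}{6}$ by a parameter $a$: let $I(a) = \int_{0}^{1} \frac{x^{\frac{11}{6}} - x^{a}}{\log{\left(x \right)}} \, dx$.

Since $\dfrac{\partial}{\partial a}\,x^{a} = x^{a} \ln x$, the $\ln x$ in the denominator cancels and
$$\frac{dI}{da} = \int_{0}^{1} -1 x^{a} \, dx = -1 \left[\frac{x^{a+1}}{a+1}\right]_0^1 = - \frac{1}{a + 1}.$$

Integrating with respect to $a$ gives $I(a) = - \log{\left(\frac{6 a}{17} + \frac{6}{17} \right)} + C$.

At $a = \frac{11}{6}$ the integrand is identically $0$, so $I(\frac{11}{6}) = 0$. The closed form gives $0$, hence $C = 0$.

Setting $a = \frac{5}{6}$:
$$I = - \log{\left(11 \right)} + \log{\left(17 \right)}.$$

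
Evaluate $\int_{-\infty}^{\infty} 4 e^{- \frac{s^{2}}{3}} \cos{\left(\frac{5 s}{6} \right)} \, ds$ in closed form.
$\frac{4 \sqrt{3} \sqrt{\pi}}{e^{\frac{25}{48}}}$

Let $b$ denote the cosine frequency and define $I(b) = \int_{-\infty}^{\infty} 4 e^{- \frac{s^{2}}{3}} \cos{\left(b s \right)} \, ds$.

Differentiating under the integral sign,
$$I'(b) = \int_{-\infty}^{\infty} - 4 s e^{- \frac{s^{2}}{3}} \sin{\left(b s \right)} \, ds.$$

Integrate $\int_{-\infty}^{\infty} s \sin(b s)\, e^{- \frac{s^{2}}{3}}\, ds$ by parts with $u = \sin(b s)$ and $dv = s\, e^{- \frac{s^{2}}{3}}\, ds$, giving $v = - \frac{3 e^{- \frac{s^{2}}{3}}}{2}$. The boundary term vanishes and
$$\int_{-\infty}^{\infty} s \sin(b s)\, e^{- \frac{s^{2}}{3}}\, ds = \frac{3 b}{2} \int_{-\infty}^{\infty} \cos(b s)\, e^{- \frac{s^{2}}{3}}\, ds,$$
so $I'(b) = - \frac{3 b}{2}\, I(b)$.

This is a separable first-order ODE; solving with the initial condition $I(0) = \int_{-\infty}^{\infty} 4 e^{- \frac{s^{2}}{3}}\,ds = 4 \sqrt{3} \sqrt{\pi}$ gives
$$I(b) = 4 \sqrt{3} \sqrt{\pi} e^{- \frac{3 b^{2}}{4}}.$$

Setting $b = \frac{5}{6}$:
$$I = \frac{4 \sqrt{3} \sqrt{\pi}}{e^{\frac{25}{48}}}.$$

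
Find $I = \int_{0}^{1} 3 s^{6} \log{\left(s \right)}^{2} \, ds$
$\frac{6}{343}$

Begin with the known integral
$$J(a) = \int_{0}^{1} 3 s^{a} \, ds = \frac{3}{a + 1}.$$

Differentiating under the integral sign brings down a factor of $\ln s$:
$$\frac{dJ}{da} = \int_{0}^{1} 3 s^{a} \log{\left(s \right)} \, ds = - \frac{3}{\left(a + 1\right)^{2}}.$$

Repeating twice in total — each differentiation brings down another $\ln s$ — gives
$$\frac{d^{2}J}{da^{2}} = \int_{0}^{1} 3 s^{a} \log{\left(s \right)}^{2} \, ds = \frac{6}{\left(a + 1\right)^{3}},$$
and the integrand here is exactly the target integrand, so $I = \frac{6}{\left(a + 1\right)^{3}}$.

Setting $a = 6$:
$$I = \frac{6}{343}.$$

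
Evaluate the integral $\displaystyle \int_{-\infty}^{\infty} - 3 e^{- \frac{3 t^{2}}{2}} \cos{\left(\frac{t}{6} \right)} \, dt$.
$- \frac{\sqrt{6} \sqrt{\pi}}{e^{\frac{1}{216}}}$

Treat the cosine frequency as a parameter and define $I(b) = \int_{-\infty}^{\infty} - 3 e^{- \frac{3 t^{2}}{2}} \cos{\left(b t \right)} \, dt$.

Differentiating under the integral sign,
$$I'(b) = \int_{-\infty}^{\infty} 3 t e^{- \frac{3 t^{2}}{2}} \sin{\left(b t \right)} \, dt.$$

Integrate $\int_{-\infty}^{\infty} t \sin(b t)\, e^{- \frac{3 t^{2}}{2}}\, dt$ by parts with $u = \sin(b t)$ and $dv = t\, e^{- \frac{3 t^{2}}{2}}\, dt$, giving $v = - \frac{e^{- \frac{3 t^{2}}{2}}}{3}$. The boundary term vanishes and
$$\int_{-\infty}^{\infty} t \sin(b t)\, e^{- \frac{3 t^{2}}{2}}\, dt = \frac{b}{3} \int_{-\infty}^{\infty} \cos(b t)\, e^{- \frac{3 t^{2}}{2}}\, dt,$$
so $I'(b) = - \frac{b}{3}\, I(b)$.

This is a separable first-order ODE; solving with the initial condition $I(0) = \int_{-\infty}^{\infty} - 3 e^{- \frac{3 t^{2}}{2}}\,dt = - \sqrt{6} \sqrt{\pi}$ gives
$$I(b) = - \sqrt{6} \sqrt{\pi} e^{- \frac{b^{2}}{6}}.$$

Setting $b = \frac{1}{6}$:
$$I = - \frac{\sqrt{6} \sqrt{\pi}}{e^{\frac{1}{216}}}.$$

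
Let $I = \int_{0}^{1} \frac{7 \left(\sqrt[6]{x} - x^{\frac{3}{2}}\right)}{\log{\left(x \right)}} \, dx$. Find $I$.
$- \log{\left(\frac{170859375}{823543} \right)}$

Introduce a parameter $a$ in the exponent: let $I(a) = \int_{0}^{1} \frac{7 \left(\sqrt[6]{x} - x^{a}\right)}{\log{\left(x \right)}} \, dx$.

Since $\dfrac{\partial}{\partial a}\,x^{a} = x^{a} \ln x$, the $\ln x$ in the denominator cancels and
$$\frac{dI}{da} = \int_{0}^{1} -7 x^{a} \, dx = -7 \left[\frac{x^{a+1}}{a+1}\right]_0^1 = - \frac{7}{a + 1}.$$

Integrating with respect to $a$ gives $I(a) = - \log{\left(\frac{279936 \left(a + 1\right)^{7}}{823543} \right)} + C$.

At $a = \frac{1}{6}$ the integrand is identically $0$, so $I(\frac{1}{6}) = 0$. The closed form gives $0$, hence $C = 0$.

Setting $a = \frac{3}{2}$:
$$I = - \log{\left(\frac{170859375}{823543} \right)}.$$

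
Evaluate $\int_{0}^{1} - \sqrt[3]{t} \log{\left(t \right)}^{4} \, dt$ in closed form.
$- \frac{729}{128}$

Begin with the known integral
$$J(a) = \int_{0}^{1} - t^{a} \, dt = - \frac{1}{a + 1}.$$

Differentiating under the integral sign brings down a factor of $\ln t$:
$$\frac{dJ}{da} = \int_{0}^{1} - t^{a} \log{\left(t \right)} \, dt = \frac{1}{\left(a + 1\right)^{2}}.$$

Repeating $4$ times in total — each differentiation brings down another $\ln t$ — gives
$$\frac{d^{4}J}{da^{4}} = \int_{0}^{1} - t^{a} \log{\left(t \right)}^{4} \, dt = - \frac{24}{\left(a + 1\right)^{5}},$$
and the integrand here is exactly the target integrand, so $I = - \frac{24}{\left(a + 1\right)^{5}}$.

Setting $a = \frac{1}{3}$:
$$I = - \frac{729}{128}.$$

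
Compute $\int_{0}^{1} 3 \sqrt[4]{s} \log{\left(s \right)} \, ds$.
$- \frac{48}{25}$

Start from the elementary integral
$$J(a) = \int_{0}^{1} 3 s^{a} \, ds = \frac{3}{a + 1}.$$

Differentiating under the integral sign brings down a factor of $\ln s$:
$$\frac{dJ}{da} = \int_{0}^{1} 3 s^{a} \log{\left(s \right)} \, ds = - \frac{3}{\left(a + 1\right)^{2}}.$$

The integral on the left is $I$, so $I = - \frac{3}{\left(a + 1\right)^{2}}$.

Setting $a = \frac{1}{4}$:
$$I = - \frac{48}{25}.$$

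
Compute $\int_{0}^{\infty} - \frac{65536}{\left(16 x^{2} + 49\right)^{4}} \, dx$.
$- \frac{2560 \pi}{823543}$

Recall the elementary integral
$$J(a) = \int_{0}^{\infty} - \frac{1}{a^{2} + x^{2}} \, dx = - \frac{\pi}{2 a}.$$

Differentiating under the integral sign with respect to $a$,
$$\frac{dJ}{da} = \int_{0}^{\infty} \frac{2 a}{\left(a^{2} + x^{2}\right)^{2}} \, dx = \frac{\pi}{2 a^{2}},$$
so $\int_{0}^{\infty} - \frac{1}{\left(a^{2} + x^{2}\right)^{2}} \, dx = - \frac{\pi}{4 a^{3}}$.

Repeating — each differentiation of $1/(x^2+a^2)^j$ produces $-2ja/(x^2+a^2)^{j+1}$ — and dividing through by $-2ja$ at each step yields, after $3$ differentiations in total,
$$\int_{0}^{\infty} - \frac{1}{\left(a^{2} + x^{2}\right)^{4}} \, dx = - \frac{5 \pi}{32 a^{7}}.$$

Setting $a = \frac{7}{4}$:
$$I = - \frac{2560 \pi}{823543}.$$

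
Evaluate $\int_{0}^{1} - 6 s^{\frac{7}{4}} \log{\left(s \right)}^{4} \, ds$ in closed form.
$- \frac{147456}{161051}$

Start from the elementary integral
$$J(a) = \int_{0}^{1} - 6 s^{a} \, ds = - \frac{6}{a + 1}.$$

Differentiating under the integral sign brings down a factor of $\ln s$:
$$\frac{dJ}{da} = \int_{0}^{1} - 6 s^{a} \log{\left(s \right)} \, ds = \frac{6}{\left(a + 1\right)^{2}}.$$

Repeating $4$ times in total — each differentiation brings down another $\ln s$ — gives
$$\frac{d^{4}J}{da^{4}} = \int_{0}^{1} - 6 s^{a} \log{\left(s \right)}^{4} \, ds = - \frac{144}{\left(a + 1\right)^{5}},$$
and the integrand here is exactly the target integrand, so $I = - \frac{144}{\left(a + 1\right)^{5}}$.

Setting $a = \frac{7}{4}$:
$$I = - \frac{147456}{161051}.$$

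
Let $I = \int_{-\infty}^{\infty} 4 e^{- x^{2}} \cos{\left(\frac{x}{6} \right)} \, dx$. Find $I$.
$\frac{4 \sqrt{\pi}}{e^{\frac{1}{144}}}$

Let $b$ denote the cosine frequency and define $I(b) = \int_{-\infty}^{\infty} 4 e^{- x^{2}} \cos{\left(b x \right)} \, dx$.

Differentiating under the integral sign,
$$I'(b) = \int_{-\infty}^{\infty} - 4 x e^{- x^{2}} \sin{\left(b x \right)} \, dx.$$

Integrate $\int_{-\infty}^{\infty} x \sin(b x)\, e^{- x^{2}}\, dx$ by parts with $u = \sin(b x)$ and $dv = x\, e^{- x^{2}}\, dx$, giving $v = - \frac{e^{- x^{2}}}{2}$. The boundary term vanishes and
$$\int_{-\infty}^{\infty} x \sin(b x)\, e^{- x^{2}}\, dx = \frac{b}{2} \int_{-\infty}^{\infty} \cos(b x)\, e^{- x^{2}}\, dx,$$
so $I'(b) = - \frac{b}{2}\, I(b)$.

This is a separable first-order ODE; solving with the initial condition $I(0) = \int_{-\infty}^{\infty} 4 e^{- x^{2}}\,dx = 4 \sqrt{\pi}$ gives
$$I(b) = 4 \sqrt{\pi} e^{- \frac{b^{2}}{4}}.$$

Setting $b = \frac{1}{6}$:
$$I = \frac{4 \sqrt{\pi}}{e^{\frac{1}{144}}}.$$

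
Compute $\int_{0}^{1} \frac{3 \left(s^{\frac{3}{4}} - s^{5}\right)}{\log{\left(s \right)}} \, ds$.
$\log{\left(\frac{343}{13824} \right)}$

Replace the exponent $\frac{3}{4}$ by a parameter $a$: let $I(a) = \int_{0}^{1} \frac{3 \left(- s^{5} + s^{a}\right)}{\log{\left(s \right)}} \, ds$.

Since $\dfrac{\partial}{\partial a}\,s^{a} = s^{a} \ln s$, the $\ln s$ in the denominator cancels and
$$\frac{dI}{da} = \int_{0}^{1} 3 s^{a} \, ds = 3 \left[\frac{s^{a+1}}{a+1}\right]_0^1 = \frac{3}{a + 1}.$$

Integrating with respect to $a$ gives $I(a) = \log{\left(\frac{\left(a + 1\right)^{3}}{216} \right)} + C$.

At $a = 5$ the integrand is identically $0$, so $I(5) = 0$. The closed form gives $0$, hence $C = 0$.

Setting $a = \frac{3}{4}$:
$$I = \log{\left(\frac{343}{13824} \right)}.$$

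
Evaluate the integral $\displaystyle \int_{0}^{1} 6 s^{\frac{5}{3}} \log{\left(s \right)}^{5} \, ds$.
$- \frac{32805}{16384}$

Begin with the known integral
$$J(a) = \int_{0}^{1} 6 s^{a} \, ds = \frac{6}{a + 1}.$$

Differentiating under the integral sign brings down a factor of $\ln s$:
$$\frac{dJ}{da} = \int_{0}^{1} 6 s^{a} \log{\left(s \right)} \, ds = - \frac{6}{\left(a + 1\right)^{2}}.$$

Repeating $5$ times in total — each differentiation brings down another $\ln s$ — gives
$$\frac{d^{5}J}{da^{5}} = \int_{0}^{1} 6 s^{a} \log{\left(s \right)}^{5} \, ds = - \frac{720}{\left(a + 1\right)^{6}},$$
and the integrand here is exactly the target integrand, so $I = - \frac{720}{\left(a + 1\right)^{6}}$.

Setting $a = \frac{5}{3}$:
$$I = - \frac{32805}{16384}.$$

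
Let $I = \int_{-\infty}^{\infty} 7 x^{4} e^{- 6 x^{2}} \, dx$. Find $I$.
$\frac{7 \sqrt{6} \sqrt{\pi}}{288}$

Start from the elementary integral
$$J(a) = \int_{-\infty}^{\infty} 7 e^{- a x^{2}} \, dx = \frac{7 \sqrt{\pi}}{\sqrt{a}}.$$

Differentiating under the integral sign brings down a factor of $(-x^2)$:
$$\frac{dJ}{da} = \int_{-\infty}^{\infty} - 7 x^{2} e^{- a x^{2}} \, dx = - \frac{7 \sqrt{\pi}}{2 a^{\frac{3}{2}}}.$$

Repeating twice in total — each differentiation brings down another $(-x^2)$ — gives
$$\frac{d^{2}J}{da^{2}} = \int_{-\infty}^{\infty} 7 x^{4} e^{- a x^{2}} \, dx = \frac{21 \sqrt{\pi}}{4 a^{\frac{5}{2}}},$$
and the integrand here is exactly the target integrand, so $I = \frac{21 \sqrt{\pi}}{4 a^{\frac{5}{2}}}$.

Setting $a = 6$:
$$I = \frac{7 \sqrt{6} \sqrt{\pi}}{288}.$$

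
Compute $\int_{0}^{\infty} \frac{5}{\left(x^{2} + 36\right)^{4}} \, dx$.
$\frac{25 \pi}{8957952}$

Recall the elementary integral
$$J(a) = \int_{0}^{\infty} \frac{5}{a^{2} + x^{2}} \, dx = \frac{5 \pi}{2 a}.$$

Differentiating under the integral sign with respect to $a$,
$$\frac{dJ}{da} = \int_{0}^{\infty} - \frac{10 a}{\left(a^{2} + x^{2}\right)^{2}} \, dx = - \frac{5 \pi}{2 a^{2}},$$
so $\int_{0}^{\infty} \frac{5}{\left(a^{2} + x^{2}\right)^{2}} \, dx = \frac{5 \pi}{4 a^{3}}$.

Repeating — each differentiation of $1/(x^2+a^2)^j$ produces $-2ja/(x^2+a^2)^{j+1}$ — and dividing through by $-2ja$ at each step yields, after $3$ differentiations in total,
$$\int_{0}^{\infty} \frac{5}{\left(a^{2} + x^{2}\right)^{4}} \, dx = \frac{25 \pi}{32 a^{7}}.$$

Setting $a = 6$:
$$I = \frac{25 \pi}{8957952}.$$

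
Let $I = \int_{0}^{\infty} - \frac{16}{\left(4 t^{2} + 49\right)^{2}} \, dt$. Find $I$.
$- \frac{2 \pi}{343}$

Recall the elementary integral
$$J(a) = \int_{0}^{\infty} - \frac{1}{a^{2} + t^{2}} \, dt = - \frac{\pi}{2 a}.$$

Differentiating under the integral sign with respect to $a$,
$$\frac{dJ}{da} = \int_{0}^{\infty} \frac{2 a}{\left(a^{2} + t^{2}\right)^{2}} \, dt = \frac{\pi}{2 a^{2}},$$
so $\int_{0}^{\infty} - \frac{1}{\left(a^{2} + t^{2}\right)^{2}} \, dt = - \frac{\pi}{4 a^{3}}$.

Setting $a = \frac{7}{2}$:
$$I = - \frac{2 \pi}{343}.$$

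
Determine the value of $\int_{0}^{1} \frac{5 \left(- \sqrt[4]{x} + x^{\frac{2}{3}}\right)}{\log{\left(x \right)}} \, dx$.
$\log{\left(\frac{1024}{243} \right)}$

Introduce a parameter $a$ in the exponent: let $I(a) = \int_{0}^{1} \frac{5 \left(- \sqrt[4]{x} + x^{a}\right)}{\log{\left(x \right)}} \, dx$.

Since $\dfrac{\partial}{\partial a}\,x^{a} = x^{a} \ln x$, the $\ln x$ in the denominator cancels and
$$\frac{dI}{da} = \int_{0}^{1} 5 x^{a} \, dx = 5 \left[\frac{x^{a+1}}{a+1}\right]_0^1 = \frac{5}{a + 1}.$$

Integrating with respect to $a$ gives $I(a) = \log{\left(\frac{1024 \left(a + 1\right)^{5}}{3125} \right)} + C$.

At $a = \frac{1}{4}$ the integrand is identically $0$, so $I(\frac{1}{4}) = 0$. The closed form gives $0$, hence $C = 0$.

Setting $a = \frac{2}{3}$:
$$I = \log{\left(\frac{1024}{243} \right)}.$$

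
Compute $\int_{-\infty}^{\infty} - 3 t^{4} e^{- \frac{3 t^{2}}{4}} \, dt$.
$- \frac{8 \sqrt{3} \sqrt{\pi}}{3}$

Start from the elementary integral
$$J(a) = \int_{-\infty}^{\infty} - 3 e^{- a t^{2}} \, dt = - \frac{3 \sqrt{\pi}}{\sqrt{a}}.$$

Differentiating under the integral sign brings down a factor of $(-t^2)$:
$$\frac{dJ}{da} = \int_{-\infty}^{\infty} 3 t^{2} e^{- a t^{2}} \, dt = \frac{3 \sqrt{\pi}}{2 a^{\frac{3}{2}}}.$$

Repeating twice in total — each differentiation brings down another $(-t^2)$ — gives
$$\frac{d^{2}J}{da^{2}} = \int_{-\infty}^{\infty} - 3 t^{4} e^{- a t^{2}} \, dt = - \frac{9 \sqrt{\pi}}{4 a^{\frac{5}{2}}},$$
and the integrand here is exactly the target integrand, so $I = - \frac{9 \sqrt{\pi}}{4 a^{\frac{5}{2}}}$.

Setting $a = \frac{3}{4}$:
$$I = - \frac{8 \sqrt{3} \sqrt{\pi}}{3}.$$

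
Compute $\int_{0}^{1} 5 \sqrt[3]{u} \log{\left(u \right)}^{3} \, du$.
$- \frac{1215}{128}$

Start from the elementary integral
$$J(a) = \int_{0}^{1} 5 u^{a} \, du = \frac{5}{a + 1}.$$

Differentiating under the integral sign brings down a factor of $\ln u$:
$$\frac{dJ}{da} = \int_{0}^{1} 5 u^{a} \log{\left(u \right)} \, du = - \frac{5}{\left(a + 1\right)^{2}}.$$

Repeating $3$ times in total — each differentiation brings down another $\ln u$ — gives
$$\frac{d^{3}J}{da^{3}} = \int_{0}^{1} 5 u^{a} \log{\left(u \right)}^{3} \, du = - \frac{30}{\left(a + 1\right)^{4}},$$
and the integrand here is exactly the target integrand, so $I = - \frac{30}{\left(a + 1\right)^{4}}$.

Setting $a = \frac{1}{3}$:
$$I = - \frac{1215}{128}.$$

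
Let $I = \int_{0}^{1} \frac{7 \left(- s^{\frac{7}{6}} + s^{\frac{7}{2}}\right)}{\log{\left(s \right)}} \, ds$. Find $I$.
$\log{\left(\frac{10460353203}{62748517} \right)}$

Introduce a parameter $a$ in the exponent: let $I(a) = \int_{0}^{1} \frac{7 \left(- s^{\frac{7}{6}} + s^{a}\right)}{\log{\left(s \right)}} \, ds$.

Since $\dfrac{\partial}{\partial a}\,s^{a} = s^{a} \ln s$, the $\ln s$ in the denominator cancels and
$$\frac{dI}{da} = \int_{0}^{1} 7 s^{a} \, ds = 7 \left[\frac{s^{a+1}}{a+1}\right]_0^1 = \frac{7}{a + 1}.$$

Integrating with respect to $a$ gives $I(a) = \log{\left(\frac{279936 \left(a + 1\right)^{7}}{62748517} \right)} + C$.

At $a = \frac{7}{6}$ the integrand is identically $0$, so $I(\frac{7}{6}) = 0$. The closed form gives $0$, hence $C = 0$.

Setting $a = \frac{7}{2}$:
$$I = \log{\left(\frac{10460353203}{62748517} \right)}.$$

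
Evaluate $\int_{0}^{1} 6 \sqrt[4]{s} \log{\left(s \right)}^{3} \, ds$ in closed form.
$- \frac{9216}{625}$

Consider the simpler parametrised integral
$$J(a) = \int_{0}^{1} 6 s^{a} \, ds = \frac{6}{a + 1}.$$

Differentiating under the integral sign brings down a factor of $\ln s$:
$$\frac{dJ}{da} = \int_{0}^{1} 6 s^{a} \log{\left(s \right)} \, ds = - \frac{6}{\left(a + 1\right)^{2}}.$$

Repeating $3$ times in total — each differentiation brings down another $\ln s$ — gives
$$\frac{d^{3}J}{da^{3}} = \int_{0}^{1} 6 s^{a} \log{\left(s \right)}^{3} \, ds = - \frac{36}{\left(a + 1\right)^{4}},$$
and the integrand here is exactly the target integrand, so $I = - \frac{36}{\left(a + 1\right)^{4}}$.

Setting $a = \frac{1}{4}$:
$$I = - \frac{9216}{625}.$$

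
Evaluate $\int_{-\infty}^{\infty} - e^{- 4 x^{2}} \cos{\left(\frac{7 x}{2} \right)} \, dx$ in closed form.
$- \frac{\sqrt{\pi}}{2 e^{\frac{49}{64}}}$

Let $b$ denote the cosine frequency and define $I(b) = \int_{-\infty}^{\infty} - e^{- 4 x^{2}} \cos{\left(b x \right)} \, dx$.

Differentiating under the integral sign,
$$I'(b) = \int_{-\infty}^{\infty} x e^{- 4 x^{2}} \sin{\left(b x \right)} \, dx.$$

Integrate $\int_{-\infty}^{\infty} x \sin(b x)\, e^{- 4 x^{2}}\, dx$ by parts with $u = \sin(b x)$ and $dv = x\, e^{- 4 x^{2}}\, dx$, giving $v = - \frac{e^{- 4 x^{2}}}{8}$. The boundary term vanishes and
$$\int_{-\infty}^{\infty} x \sin(b x)\, e^{- 4 x^{2}}\, dx = \frac{b}{8} \int_{-\infty}^{\infty} \cos(b x)\, e^{- 4 x^{2}}\, dx,$$
so $I'(b) = - \frac{b}{8}\, I(b)$.

This is a separable first-order ODE; solving with the initial condition $I(0) = \int_{-\infty}^{\infty} - e^{- 4 x^{2}}\,dx = - \frac{\sqrt{\pi}}{2}$ gives
$$I(b) = - \frac{\sqrt{\pi} e^{- \frac{b^{2}}{16}}}{2}.$$

Setting $b = \frac{7}{2}$:
$$I = - \frac{\sqrt{\pi}}{2 e^{\frac{49}{64}}}.$$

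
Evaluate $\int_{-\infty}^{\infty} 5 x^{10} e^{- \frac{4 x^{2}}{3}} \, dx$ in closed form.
$\frac{1148175 \sqrt{3} \sqrt{\pi}}{65536}$

Consider the simpler parametrised integral
$$J(a) = \int_{-\infty}^{\infty} 5 e^{- a x^{2}} \, dx = \frac{5 \sqrt{\pi}}{\sqrt{a}}.$$

Differentiating under the integral sign brings down a factor of $(-x^2)$:
$$\frac{dJ}{da} = \int_{-\infty}^{\infty} - 5 x^{2} e^{- a x^{2}} \, dx = - \frac{5 \sqrt{\pi}}{2 a^{\frac{3}{2}}}.$$

Repeating $5$ times in total — each differentiation brings down another $(-x^2)$ — gives
$$\frac{d^{5}J}{da^{5}} = \int_{-\infty}^{\infty} - 5 x^{10} e^{- a x^{2}} \, dx = - \frac{4725 \sqrt{\pi}}{32 a^{\frac{11}{2}}},$$
and the integrand here is $(-1)^{5}$ times the target integrand, so $I = (-1)^{5}\,\frac{d^{5}J}{da^{5}} = \frac{4725 \sqrt{\pi}}{32 a^{\frac{11}{2}}}$.

Setting $a = \frac{4}{3}$:
$$I = \frac{1148175 \sqrt{3} \sqrt{\pi}}{65536}.$$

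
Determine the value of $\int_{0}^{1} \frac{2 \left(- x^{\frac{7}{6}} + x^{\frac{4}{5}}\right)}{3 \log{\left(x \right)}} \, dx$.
$\log{\left(\frac{9 \cdot 2^{\frac{2}{3}} \sqrt[3]{65}}{65} \right)}$

Replace the exponent $\frac{4}{5}$ by a parameter $a$: let $I(a) = \int_{0}^{1} \frac{2 \left(- x^{\frac{7}{6}} + x^{a}\right)}{3 \log{\left(x \right)}} \, dx$.

Since $\dfrac{\partial}{\partial a}\,x^{a} = x^{a} \ln x$, the $\ln x$ in the denominator cancels and
$$\frac{dI}{da} = \int_{0}^{1} \frac{2}{3} x^{a} \, dx = \frac{2}{3} \left[\frac{x^{a+1}}{a+1}\right]_0^1 = \frac{2}{3 \left(a + 1\right)}.$$

Integrating with respect to $a$ gives $I(a) = \log{\left(\frac{\sqrt[3]{13} \cdot 6^{\frac{2}{3}} \left(a + 1\right)^{\frac{2}{3}}}{13} \right)} + C$.

At $a = \frac{7}{6}$ the integrand is identically $0$, so $I(\frac{7}{6}) = 0$. The closed form gives $0$, hence $C = 0$.

Setting $a = \frac{4}{5}$:
$$I = \log{\left(\frac{9 \cdot 2^{\frac{2}{3}} \sqrt[3]{65}}{65} \right)}.$$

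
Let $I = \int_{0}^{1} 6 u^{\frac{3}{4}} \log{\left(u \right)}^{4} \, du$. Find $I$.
$\frac{147456}{16807}$

Begin with the known integral
$$J(a) = \int_{0}^{1} 6 u^{a} \, du = \frac{6}{a + 1}.$$

Differentiating under the integral sign brings down a factor of $\ln u$:
$$\frac{dJ}{da} = \int_{0}^{1} 6 u^{a} \log{\left(u \right)} \, du = - \frac{6}{\left(a + 1\right)^{2}}.$$

Repeating $4$ times in total — each differentiation brings down another $\ln u$ — gives
$$\frac{d^{4}J}{da^{4}} = \int_{0}^{1} 6 u^{a} \log{\left(u \right)}^{4} \, du = \frac{144}{\left(a + 1\right)^{5}},$$
and the integrand here is exactly the target integrand, so $I = \frac{144}{\left(a + 1\right)^{5}}$.

Setting $a = \frac{3}{4}$:
$$I = \frac{147456}{16807}.$$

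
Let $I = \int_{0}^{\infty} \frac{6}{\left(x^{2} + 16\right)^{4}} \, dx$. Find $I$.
$\frac{15 \pi}{262144}$

Start from the standard arctangent integral
$$J(a) = \int_{0}^{\infty} \frac{6}{a^{2} + x^{2}} \, dx = \frac{3 \pi}{a}.$$

Differentiating under the integral sign with respect to $a$,
$$\frac{dJ}{da} = \int_{0}^{\infty} - \frac{12 a}{\left(a^{2} + x^{2}\right)^{2}} \, dx = - \frac{3 \pi}{a^{2}},$$
so $\int_{0}^{\infty} \frac{6}{\left(a^{2} + x^{2}\right)^{2}} \, dx = \frac{3 \pi}{2 a^{3}}$.

Repeating — each differentiation of $1/(x^2+a^2)^j$ produces $-2ja/(x^2+a^2)^{j+1}$ — and dividing through by $-2ja$ at each step yields, after $3$ differentiations in total,
$$\int_{0}^{\infty} \frac{6}{\left(a^{2} + x^{2}\right)^{4}} \, dx = \frac{15 \pi}{16 a^{7}}.$$

Setting $a = 4$:
$$I = \frac{15 \pi}{262144}.$$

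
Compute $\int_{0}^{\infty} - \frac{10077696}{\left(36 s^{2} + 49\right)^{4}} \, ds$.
$- \frac{262440 \pi}{823543}$

Recall the elementary integral
$$J(a) = \int_{0}^{\infty} - \frac{6}{a^{2} + s^{2}} \, ds = - \frac{3 \pi}{a}.$$

Differentiating under the integral sign with respect to $a$,
$$\frac{dJ}{da} = \int_{0}^{\infty} \frac{12 a}{\left(a^{2} + s^{2}\right)^{2}} \, ds = \frac{3 \pi}{a^{2}},$$
so $\int_{0}^{\infty} - \frac{6}{\left(a^{2} + s^{2}\right)^{2}} \, ds = - \frac{3 \pi}{2 a^{3}}$.

Repeating — each differentiation of $1/(s^2+a^2)^j$ produces $-2ja/(s^2+a^2)^{j+1}$ — and dividing through by $-2ja$ at each step yields, after $3$ differentiations in total,
$$\int_{0}^{\infty} - \frac{6}{\left(a^{2} + s^{2}\right)^{4}} \, ds = - \frac{15 \pi}{16 a^{7}}.$$

Setting $a = \frac{7}{6}$:
$$I = - \frac{262440 \pi}{823543}.$$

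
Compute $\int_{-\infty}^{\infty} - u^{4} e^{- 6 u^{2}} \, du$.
$- \frac{\sqrt{6} \sqrt{\pi}}{288}$

Consider the simpler parametrised integral
$$J(a) = \int_{-\infty}^{\infty} - e^{- a u^{2}} \, du = - \frac{\sqrt{\pi}}{\sqrt{a}}.$$

Differentiating under the integral sign brings down a factor of $(-u^2)$:
$$\frac{dJ}{da} = \int_{-\infty}^{\infty} u^{2} e^{- a u^{2}} \, du = \frac{\sqrt{\pi}}{2 a^{\frac{3}{2}}}.$$

Repeating twice in total — each differentiation brings down another $(-u^2)$ — gives
$$\frac{d^{2}J}{da^{2}} = \int_{-\infty}^{\infty} - u^{4} e^{- a u^{2}} \, du = - \frac{3 \sqrt{\pi}}{4 a^{\frac{5}{2}}},$$
and the integrand here is exactly the target integrand, so $I = - \frac{3 \sqrt{\pi}}{4 a^{\frac{5}{2}}}$.

Setting $a = 6$:
$$I = - \frac{\sqrt{6} \sqrt{\pi}}{288}.$$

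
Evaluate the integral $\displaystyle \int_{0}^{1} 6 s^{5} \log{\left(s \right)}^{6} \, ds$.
$\frac{5}{324}$

Consider the simpler parametrised integral
$$J(a) = \int_{0}^{1} 6 s^{a} \, ds = \frac{6}{a + 1}.$$

Differentiating under the integral sign brings down a factor of $\ln s$:
$$\frac{dJ}{da} = \int_{0}^{1} 6 s^{a} \log{\left(s \right)} \, ds = - \frac{6}{\left(a + 1\right)^{2}}.$$

Repeating $6$ times in total — each differentiation brings down another $\ln s$ — gives
$$\frac{d^{6}J}{da^{6}} = \int_{0}^{1} 6 s^{a} \log{\left(s \right)}^{6} \, ds = \frac{4320}{\left(a + 1\right)^{7}},$$
and the integrand here is exactly the target integrand, so $I = \frac{4320}{\left(a + 1\right)^{7}}$.

Setting $a = 5$:
$$I = \frac{5}{324}.$$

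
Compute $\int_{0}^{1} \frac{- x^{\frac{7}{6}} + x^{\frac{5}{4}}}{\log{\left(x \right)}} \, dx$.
$\log{\left(\frac{27}{26} \right)}$

Replace the exponent $\frac{5}{4}$ by a parameter $a$: let $I(a) = \int_{0}^{1} \frac{- x^{\frac{7}{6}} + x^{a}}{\log{\left(x \right)}} \, dx$.

Since $\dfrac{\partial}{\partial a}\,x^{a} = x^{a} \ln x$, the $\ln x$ in the denominator cancels and
$$\frac{dI}{da} = \int_{0}^{1} x^{a} \, dx = \left[\frac{x^{a+1}}{a+1}\right]_0^1 = \frac{1}{a + 1}.$$

Integrating with respect to $a$ gives $I(a) = \log{\left(\frac{6 a}{13} + \frac{6}{13} \right)} + C$.

At $a = \frac{7}{6}$ the integrand is identically $0$, so $I(\frac{7}{6}) = 0$. The closed form gives $0$, hence $C = 0$.

Setting $a = \frac{5}{4}$:
$$I = \log{\left(\frac{27}{26} \right)}.$$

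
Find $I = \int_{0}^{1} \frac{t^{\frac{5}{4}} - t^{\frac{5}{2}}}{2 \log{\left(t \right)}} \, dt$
$- \frac{\log{\left(14 \right)}}{2} + \log{\left(3 \right)}$

Replace the exponent $\frac{5}{2}$ by a parameter $a$: let $I(a) = \int_{0}^{1} \frac{t^{\frac{5}{4}} - t^{a}}{2 \log{\left(t \right)}} \, dt$.

Since $\dfrac{\partial}{\partial a}\,t^{a} = t^{a} \ln t$, the $\ln t$ in the denominator cancels and
$$\frac{dI}{da} = \int_{0}^{1} - \frac{1}{2} t^{a} \, dt = - \frac{1}{2} \left[\frac{t^{a+1}}{a+1}\right]_0^1 = - \frac{1}{2 a + 2}.$$

Integrating with respect to $a$ gives $I(a) = - \frac{\log{\left(a + 1 \right)}}{2} - \log{\left(2 \right)} + \log{\left(3 \right)} + C$.

At $a = \frac{5}{4}$ the integrand is identically $0$, so $I(\frac{5}{4}) = 0$. The closed form gives $0$, hence $C = 0$.

Setting $a = \frac{5}{2}$:
$$I = - \frac{\log{\left(14 \right)}}{2} + \log{\left(3 \right)}.$$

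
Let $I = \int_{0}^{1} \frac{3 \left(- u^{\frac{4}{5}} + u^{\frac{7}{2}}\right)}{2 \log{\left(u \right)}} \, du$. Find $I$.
$\log{\left(\frac{5 \sqrt{10}}{4} \right)}$

Introduce a parameter $a$ in the exponent: let $I(a) = \int_{0}^{1} \frac{3 \left(- u^{\frac{4}{5}} + u^{a}\right)}{2 \log{\left(u \right)}} \, du$.

Since $\dfrac{\partial}{\partial a}\,u^{a} = u^{a} \ln u$, the $\ln u$ in the denominator cancels and
$$\frac{dI}{da} = \int_{0}^{1} \frac{3}{2} u^{a} \, du = \frac{3}{2} \left[\frac{u^{a+1}}{a+1}\right]_0^1 = \frac{3}{2 \left(a + 1\right)}.$$

Integrating with respect to $a$ gives $I(a) = \log{\left(\frac{5 \sqrt{5} \left(a + 1\right)^{\frac{3}{2}}}{27} \right)} + C$.

At $a = \frac{4}{5}$ the integrand is identically $0$, so $I(\frac{4}{5}) = 0$. The closed form gives $0$, hence $C = 0$.

Setting $a = \frac{7}{2}$:
$$I = \log{\left(\frac{5 \sqrt{10}}{4} \right)}.$$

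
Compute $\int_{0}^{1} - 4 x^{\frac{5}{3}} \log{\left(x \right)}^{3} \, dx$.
$\frac{243}{512}$

Consider the simpler parametrised integral
$$J(a) = \int_{0}^{1} - 4 x^{a} \, dx = - \frac{4}{a + 1}.$$

Differentiating under the integral sign brings down a factor of $\ln x$:
$$\frac{dJ}{da} = \int_{0}^{1} - 4 x^{a} \log{\left(x \right)} \, dx = \frac{4}{\left(a + 1\right)^{2}}.$$

Repeating $3$ times in total — each differentiation brings down another $\ln x$ — gives
$$\frac{d^{3}J}{da^{3}} = \int_{0}^{1} - 4 x^{a} \log{\left(x \right)}^{3} \, dx = \frac{24}{\left(a + 1\right)^{4}},$$
and the integrand here is exactly the target integrand, so $I = \frac{24}{\left(a + 1\right)^{4}}$.

Setting $a = \frac{5}{3}$:
$$I = \frac{243}{512}.$$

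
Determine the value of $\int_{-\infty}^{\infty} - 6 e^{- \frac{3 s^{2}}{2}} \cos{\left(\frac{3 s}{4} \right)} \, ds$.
$- \frac{2 \sqrt{6} \sqrt{\pi}}{e^{\frac{3}{32}}}$

Treat the cosine frequency as a parameter and define $I(b) = \int_{-\infty}^{\infty} - 6 e^{- \frac{3 s^{2}}{2}} \cos{\left(b s \right)} \, ds$.

Differentiating under the integral sign,
$$I'(b) = \int_{-\infty}^{\infty} 6 s e^{- \frac{3 s^{2}}{2}} \sin{\left(b s \right)} \, ds.$$

Integrate $\int_{-\infty}^{\infty} s \sin(b s)\, e^{- \frac{3 s^{2}}{2}}\, ds$ by parts with $u = \sin(b s)$ and $dv = s\, e^{- \frac{3 s^{2}}{2}}\, ds$, giving $v = - \frac{e^{- \frac{3 s^{2}}{2}}}{3}$. The boundary term vanishes and
$$\int_{-\infty}^{\infty} s \sin(b s)\, e^{- \frac{3 s^{2}}{2}}\, ds = \frac{b}{3} \int_{-\infty}^{\infty} \cos(b s)\, e^{- \frac{3 s^{2}}{2}}\, ds,$$
so $I'(b) = - \frac{b}{3}\, I(b)$.

This is a separable first-order ODE; solving with the initial condition $I(0) = \int_{-\infty}^{\infty} - 6 e^{- \frac{3 s^{2}}{2}}\,ds = - 2 \sqrt{6} \sqrt{\pi}$ gives
$$I(b) = - 2 \sqrt{6} \sqrt{\pi} e^{- \frac{b^{2}}{6}}.$$

Setting $b = \frac{3}{4}$:
$$I = - \frac{2 \sqrt{6} \sqrt{\pi}}{e^{\frac{3}{32}}}.$$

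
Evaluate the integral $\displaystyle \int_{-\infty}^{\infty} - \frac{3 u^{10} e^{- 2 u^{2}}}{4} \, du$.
$- \frac{2835 \sqrt{2} \sqrt{\pi}}{8192}$

Begin with the known integral
$$J(a) = \int_{-\infty}^{\infty} - \frac{3 e^{- a u^{2}}}{4} \, du = - \frac{3 \sqrt{\pi}}{4 \sqrt{a}}.$$

Differentiating under the integral sign brings down a factor of $(-u^2)$:
$$\frac{dJ}{da} = \int_{-\infty}^{\infty} \frac{3 u^{2} e^{- a u^{2}}}{4} \, du = \frac{3 \sqrt{\pi}}{8 a^{\frac{3}{2}}}.$$

Repeating $5$ times in total — each differentiation brings down another $(-u^2)$ — gives
$$\frac{d^{5}J}{da^{5}} = \int_{-\infty}^{\infty} \frac{3 u^{10} e^{- a u^{2}}}{4} \, du = \frac{2835 \sqrt{\pi}}{128 a^{\frac{11}{2}}},$$
and the integrand here is $(-1)^{5}$ times the target integrand, so $I = (-1)^{5}\,\frac{d^{5}J}{da^{5}} = - \frac{2835 \sqrt{\pi}}{128 a^{\frac{11}{2}}}$.

Setting $a = 2$:
$$I = - \frac{2835 \sqrt{2} \sqrt{\pi}}{8192}.$$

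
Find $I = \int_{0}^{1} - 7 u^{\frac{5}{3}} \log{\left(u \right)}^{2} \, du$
$- \frac{189}{256}$

Begin with the known integral
$$J(a) = \int_{0}^{1} - 7 u^{a} \, du = - \frac{7}{a + 1}.$$

Differentiating under the integral sign brings down a factor of $\ln u$:
$$\frac{dJ}{da} = \int_{0}^{1} - 7 u^{a} \log{\left(u \right)} \, du = \frac{7}{\left(a + 1\right)^{2}}.$$

Repeating twice in total — each differentiation brings down another $\ln u$ — gives
$$\frac{d^{2}J}{da^{2}} = \int_{0}^{1} - 7 u^{a} \log{\left(u \right)}^{2} \, du = - \frac{14}{\left(a + 1\right)^{3}},$$
and the integrand here is exactly the target integrand, so $I = - \frac{14}{\left(a + 1\right)^{3}}$.

Setting $a = \frac{5}{3}$:
$$I = - \frac{189}{256}.$$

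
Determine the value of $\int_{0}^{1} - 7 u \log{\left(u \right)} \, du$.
$\frac{7}{4}$

Start from the elementary integral
$$J(a) = \int_{0}^{1} - 7 u^{a} \, du = - \frac{7}{a + 1}.$$

Differentiating under the integral sign brings down a factor of $\ln u$:
$$\frac{dJ}{da} = \int_{0}^{1} - 7 u^{a} \log{\left(u \right)} \, du = \frac{7}{\left(a + 1\right)^{2}}.$$

The integral on the left is $I$, so $I = \frac{7}{\left(a + 1\right)^{2}}$.

Setting $a = 1$:
$$I = \frac{7}{4}.$$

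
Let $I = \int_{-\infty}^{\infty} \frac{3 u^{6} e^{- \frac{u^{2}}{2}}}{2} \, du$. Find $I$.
$\frac{45 \sqrt{2} \sqrt{\pi}}{2}$

Consider the simpler parametrised integral
$$J(a) = \int_{-\infty}^{\infty} \frac{3 e^{- a u^{2}}}{2} \, du = \frac{3 \sqrt{\pi}}{2 \sqrt{a}}.$$

Differentiating under the integral sign brings down a factor of $(-u^2)$:
$$\frac{dJ}{da} = \int_{-\infty}^{\infty} - \frac{3 u^{2} e^{- a u^{2}}}{2} \, du = - \frac{3 \sqrt{\pi}}{4 a^{\frac{3}{2}}}.$$

Repeating $3$ times in total — each differentiation brings down another $(-u^2)$ — gives
$$\frac{d^{3}J}{da^{3}} = \int_{-\infty}^{\infty} - \frac{3 u^{6} e^{- a u^{2}}}{2} \, du = - \frac{45 \sqrt{\pi}}{16 a^{\frac{7}{2}}},$$
and the integrand here is $(-1)^{3}$ times the target integrand, so $I = (-1)^{3}\,\frac{d^{3}J}{da^{3}} = \frac{45 \sqrt{\pi}}{16 a^{\frac{7}{2}}}$.

Setting $a = \frac{1}{2}$:
$$I = \frac{45 \sqrt{2} \sqrt{\pi}}{2}.$$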